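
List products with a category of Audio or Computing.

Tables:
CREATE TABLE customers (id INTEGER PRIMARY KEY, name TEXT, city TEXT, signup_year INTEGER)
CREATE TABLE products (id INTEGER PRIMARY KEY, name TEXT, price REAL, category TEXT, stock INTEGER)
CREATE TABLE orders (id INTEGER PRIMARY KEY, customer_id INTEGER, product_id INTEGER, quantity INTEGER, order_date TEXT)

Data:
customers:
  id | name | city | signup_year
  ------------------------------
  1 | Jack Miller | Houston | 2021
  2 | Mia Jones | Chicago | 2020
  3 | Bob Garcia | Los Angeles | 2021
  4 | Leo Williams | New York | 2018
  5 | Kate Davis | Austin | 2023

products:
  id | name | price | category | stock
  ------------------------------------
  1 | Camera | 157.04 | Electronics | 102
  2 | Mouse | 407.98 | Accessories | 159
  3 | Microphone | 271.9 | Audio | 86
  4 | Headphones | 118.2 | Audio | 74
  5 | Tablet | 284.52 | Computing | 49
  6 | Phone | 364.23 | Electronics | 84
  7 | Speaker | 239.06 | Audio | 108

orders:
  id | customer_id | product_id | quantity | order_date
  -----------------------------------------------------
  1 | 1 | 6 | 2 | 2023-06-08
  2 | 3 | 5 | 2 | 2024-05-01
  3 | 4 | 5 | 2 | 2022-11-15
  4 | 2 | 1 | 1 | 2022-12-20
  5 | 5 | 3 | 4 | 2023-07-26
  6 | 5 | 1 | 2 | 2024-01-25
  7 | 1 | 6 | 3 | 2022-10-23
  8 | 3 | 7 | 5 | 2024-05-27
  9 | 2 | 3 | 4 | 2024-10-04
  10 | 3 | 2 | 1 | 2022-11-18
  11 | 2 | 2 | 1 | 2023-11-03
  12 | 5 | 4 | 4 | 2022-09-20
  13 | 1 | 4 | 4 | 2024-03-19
SELECT name, category FROM products WHERE category IN ('Audio', 'Computing')

Execution result:
name | category
Microphone | Audio
Headphones | Audio
Tablet | Computing
Speaker | Audio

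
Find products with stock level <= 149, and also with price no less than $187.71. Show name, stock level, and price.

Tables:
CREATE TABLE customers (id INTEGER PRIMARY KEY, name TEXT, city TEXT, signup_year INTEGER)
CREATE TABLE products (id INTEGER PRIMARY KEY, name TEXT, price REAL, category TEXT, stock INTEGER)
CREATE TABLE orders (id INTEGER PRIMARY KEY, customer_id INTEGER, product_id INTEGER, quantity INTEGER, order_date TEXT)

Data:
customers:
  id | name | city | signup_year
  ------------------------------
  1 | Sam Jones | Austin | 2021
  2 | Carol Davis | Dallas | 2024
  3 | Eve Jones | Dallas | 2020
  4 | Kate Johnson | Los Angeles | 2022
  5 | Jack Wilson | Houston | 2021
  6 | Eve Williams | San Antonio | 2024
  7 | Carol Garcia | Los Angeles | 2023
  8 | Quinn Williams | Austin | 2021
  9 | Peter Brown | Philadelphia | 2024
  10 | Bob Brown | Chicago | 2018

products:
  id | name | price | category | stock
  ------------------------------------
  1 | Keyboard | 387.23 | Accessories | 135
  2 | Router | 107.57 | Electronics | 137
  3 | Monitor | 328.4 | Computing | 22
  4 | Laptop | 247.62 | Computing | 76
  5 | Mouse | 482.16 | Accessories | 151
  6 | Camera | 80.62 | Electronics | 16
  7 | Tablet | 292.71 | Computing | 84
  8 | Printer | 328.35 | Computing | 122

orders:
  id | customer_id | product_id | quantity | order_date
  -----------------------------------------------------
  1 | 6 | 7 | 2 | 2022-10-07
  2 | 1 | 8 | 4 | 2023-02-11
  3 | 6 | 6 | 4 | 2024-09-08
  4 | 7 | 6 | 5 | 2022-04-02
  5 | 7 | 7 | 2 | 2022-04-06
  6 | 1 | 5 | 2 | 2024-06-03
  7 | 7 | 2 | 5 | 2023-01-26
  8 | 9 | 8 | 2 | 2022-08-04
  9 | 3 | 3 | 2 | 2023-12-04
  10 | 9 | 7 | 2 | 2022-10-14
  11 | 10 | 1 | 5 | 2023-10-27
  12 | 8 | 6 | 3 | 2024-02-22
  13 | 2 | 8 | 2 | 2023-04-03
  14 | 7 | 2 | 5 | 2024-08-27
SELECT name, stock, price FROM products WHERE stock <= 149 AND price >= 187.71

Execution result:
name | stock | price
Keyboard | 135 | 387.23
Monitor | 22 | 328.40
Laptop | 76 | 247.62
Tablet | 84 | 292.71
Printer | 122 | 328.35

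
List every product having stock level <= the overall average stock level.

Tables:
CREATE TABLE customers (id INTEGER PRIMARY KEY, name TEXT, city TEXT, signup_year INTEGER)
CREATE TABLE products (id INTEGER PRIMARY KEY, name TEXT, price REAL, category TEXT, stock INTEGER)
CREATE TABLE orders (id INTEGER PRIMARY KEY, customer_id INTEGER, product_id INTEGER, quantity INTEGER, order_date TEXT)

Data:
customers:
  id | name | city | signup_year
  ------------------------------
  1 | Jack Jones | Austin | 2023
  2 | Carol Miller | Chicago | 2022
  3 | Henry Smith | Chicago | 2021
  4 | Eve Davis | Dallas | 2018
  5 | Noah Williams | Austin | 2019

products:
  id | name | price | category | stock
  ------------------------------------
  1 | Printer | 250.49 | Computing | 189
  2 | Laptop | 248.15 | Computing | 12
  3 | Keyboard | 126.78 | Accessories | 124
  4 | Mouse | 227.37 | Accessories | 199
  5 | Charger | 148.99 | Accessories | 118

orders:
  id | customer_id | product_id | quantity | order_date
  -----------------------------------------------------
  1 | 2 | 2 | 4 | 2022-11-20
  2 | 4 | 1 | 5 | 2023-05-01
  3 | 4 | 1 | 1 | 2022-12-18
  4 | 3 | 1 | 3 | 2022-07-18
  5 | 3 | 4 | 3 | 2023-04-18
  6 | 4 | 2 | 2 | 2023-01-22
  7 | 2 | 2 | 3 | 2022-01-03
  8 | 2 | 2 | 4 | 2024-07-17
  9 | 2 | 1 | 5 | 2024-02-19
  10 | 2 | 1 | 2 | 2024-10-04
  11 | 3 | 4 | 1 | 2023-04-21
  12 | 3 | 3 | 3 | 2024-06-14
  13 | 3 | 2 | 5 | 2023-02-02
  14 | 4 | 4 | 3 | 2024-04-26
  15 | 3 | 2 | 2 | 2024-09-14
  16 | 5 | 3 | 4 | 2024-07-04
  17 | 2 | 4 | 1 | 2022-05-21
SELECT name, stock FROM products WHERE stock <= (SELECT AVG(stock) FROM products)

Execution result:
name | stock
Laptop | 12
Keyboard | 124
Charger | 118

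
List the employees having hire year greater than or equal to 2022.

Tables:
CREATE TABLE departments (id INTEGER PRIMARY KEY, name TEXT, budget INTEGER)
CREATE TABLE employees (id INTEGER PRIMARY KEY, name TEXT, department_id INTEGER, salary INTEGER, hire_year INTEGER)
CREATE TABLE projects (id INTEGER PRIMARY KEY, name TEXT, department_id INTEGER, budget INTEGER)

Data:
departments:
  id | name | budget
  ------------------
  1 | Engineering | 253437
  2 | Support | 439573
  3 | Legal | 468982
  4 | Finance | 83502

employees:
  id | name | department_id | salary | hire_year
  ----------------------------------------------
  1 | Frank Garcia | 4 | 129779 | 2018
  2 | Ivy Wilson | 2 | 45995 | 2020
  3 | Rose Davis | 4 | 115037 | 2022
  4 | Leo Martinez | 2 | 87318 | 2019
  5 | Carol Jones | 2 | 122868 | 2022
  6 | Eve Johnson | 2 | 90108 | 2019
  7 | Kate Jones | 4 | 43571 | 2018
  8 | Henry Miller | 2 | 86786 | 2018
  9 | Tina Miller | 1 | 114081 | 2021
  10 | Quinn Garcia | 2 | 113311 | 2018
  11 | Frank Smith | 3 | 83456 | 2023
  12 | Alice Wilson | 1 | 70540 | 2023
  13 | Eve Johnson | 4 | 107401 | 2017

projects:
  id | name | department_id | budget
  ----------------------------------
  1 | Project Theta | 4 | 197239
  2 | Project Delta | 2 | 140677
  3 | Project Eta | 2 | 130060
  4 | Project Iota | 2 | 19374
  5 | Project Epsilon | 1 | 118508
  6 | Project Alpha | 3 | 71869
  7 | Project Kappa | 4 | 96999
SELECT name, hire_year FROM employees WHERE hire_year >= 2022

Execution result:
name | hire_year
Rose Davis | 2022
Carol Jones | 2022
Frank Smith | 2023
Alice Wilson | 2023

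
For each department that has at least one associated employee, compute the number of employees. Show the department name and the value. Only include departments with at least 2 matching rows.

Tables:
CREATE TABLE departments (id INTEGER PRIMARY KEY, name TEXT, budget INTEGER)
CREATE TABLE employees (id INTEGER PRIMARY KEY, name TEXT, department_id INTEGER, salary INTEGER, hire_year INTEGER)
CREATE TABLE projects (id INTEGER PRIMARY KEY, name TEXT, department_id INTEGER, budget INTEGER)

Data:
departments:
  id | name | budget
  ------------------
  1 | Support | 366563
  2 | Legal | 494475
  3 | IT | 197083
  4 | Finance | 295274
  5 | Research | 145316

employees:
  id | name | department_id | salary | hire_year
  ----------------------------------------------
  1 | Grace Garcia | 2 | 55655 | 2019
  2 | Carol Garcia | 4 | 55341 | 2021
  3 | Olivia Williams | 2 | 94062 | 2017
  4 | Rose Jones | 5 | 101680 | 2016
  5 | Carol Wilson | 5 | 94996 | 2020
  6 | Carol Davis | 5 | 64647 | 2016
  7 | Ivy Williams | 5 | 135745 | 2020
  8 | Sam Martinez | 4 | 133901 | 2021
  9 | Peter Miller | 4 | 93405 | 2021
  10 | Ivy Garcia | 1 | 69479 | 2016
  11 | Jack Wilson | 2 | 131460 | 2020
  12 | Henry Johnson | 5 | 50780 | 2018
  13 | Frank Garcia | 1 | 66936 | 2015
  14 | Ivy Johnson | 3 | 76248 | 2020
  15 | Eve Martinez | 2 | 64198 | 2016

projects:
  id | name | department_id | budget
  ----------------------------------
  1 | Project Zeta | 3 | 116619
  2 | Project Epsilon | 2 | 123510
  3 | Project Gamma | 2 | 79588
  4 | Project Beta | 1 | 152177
SELECT p.name, COUNT(*) AS n FROM employees c JOIN departments p ON c.department_id = p.id GROUP BY p.id, p.name HAVING COUNT(*) >= 2

Execution result:
name | n
Support | 2
Legal | 4
Finance | 3
Research | 5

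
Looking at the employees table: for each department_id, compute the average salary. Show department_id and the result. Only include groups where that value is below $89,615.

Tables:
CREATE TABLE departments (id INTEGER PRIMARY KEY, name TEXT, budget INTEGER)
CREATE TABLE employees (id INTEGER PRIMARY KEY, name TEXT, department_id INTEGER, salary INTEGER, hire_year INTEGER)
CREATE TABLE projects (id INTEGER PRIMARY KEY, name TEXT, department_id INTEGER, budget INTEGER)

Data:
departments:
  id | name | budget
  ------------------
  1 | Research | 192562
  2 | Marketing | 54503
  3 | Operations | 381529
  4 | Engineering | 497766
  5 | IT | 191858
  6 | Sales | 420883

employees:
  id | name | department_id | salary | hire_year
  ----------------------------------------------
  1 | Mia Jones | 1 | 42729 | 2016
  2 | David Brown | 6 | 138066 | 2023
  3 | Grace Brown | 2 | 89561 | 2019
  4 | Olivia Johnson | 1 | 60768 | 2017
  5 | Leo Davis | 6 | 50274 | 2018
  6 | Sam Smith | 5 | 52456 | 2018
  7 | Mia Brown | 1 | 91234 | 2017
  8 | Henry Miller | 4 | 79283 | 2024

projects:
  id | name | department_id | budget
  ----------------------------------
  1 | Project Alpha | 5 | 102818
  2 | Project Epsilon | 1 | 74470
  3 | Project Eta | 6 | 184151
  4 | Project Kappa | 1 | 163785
SELECT department_id, AVG(salary) AS avg_salary FROM employees GROUP BY department_id HAVING AVG(salary) < 89615

Execution result:
department_id | avg_salary
1 | 64910.33
2 | 89561.00
4 | 79283.00
5 | 52456.00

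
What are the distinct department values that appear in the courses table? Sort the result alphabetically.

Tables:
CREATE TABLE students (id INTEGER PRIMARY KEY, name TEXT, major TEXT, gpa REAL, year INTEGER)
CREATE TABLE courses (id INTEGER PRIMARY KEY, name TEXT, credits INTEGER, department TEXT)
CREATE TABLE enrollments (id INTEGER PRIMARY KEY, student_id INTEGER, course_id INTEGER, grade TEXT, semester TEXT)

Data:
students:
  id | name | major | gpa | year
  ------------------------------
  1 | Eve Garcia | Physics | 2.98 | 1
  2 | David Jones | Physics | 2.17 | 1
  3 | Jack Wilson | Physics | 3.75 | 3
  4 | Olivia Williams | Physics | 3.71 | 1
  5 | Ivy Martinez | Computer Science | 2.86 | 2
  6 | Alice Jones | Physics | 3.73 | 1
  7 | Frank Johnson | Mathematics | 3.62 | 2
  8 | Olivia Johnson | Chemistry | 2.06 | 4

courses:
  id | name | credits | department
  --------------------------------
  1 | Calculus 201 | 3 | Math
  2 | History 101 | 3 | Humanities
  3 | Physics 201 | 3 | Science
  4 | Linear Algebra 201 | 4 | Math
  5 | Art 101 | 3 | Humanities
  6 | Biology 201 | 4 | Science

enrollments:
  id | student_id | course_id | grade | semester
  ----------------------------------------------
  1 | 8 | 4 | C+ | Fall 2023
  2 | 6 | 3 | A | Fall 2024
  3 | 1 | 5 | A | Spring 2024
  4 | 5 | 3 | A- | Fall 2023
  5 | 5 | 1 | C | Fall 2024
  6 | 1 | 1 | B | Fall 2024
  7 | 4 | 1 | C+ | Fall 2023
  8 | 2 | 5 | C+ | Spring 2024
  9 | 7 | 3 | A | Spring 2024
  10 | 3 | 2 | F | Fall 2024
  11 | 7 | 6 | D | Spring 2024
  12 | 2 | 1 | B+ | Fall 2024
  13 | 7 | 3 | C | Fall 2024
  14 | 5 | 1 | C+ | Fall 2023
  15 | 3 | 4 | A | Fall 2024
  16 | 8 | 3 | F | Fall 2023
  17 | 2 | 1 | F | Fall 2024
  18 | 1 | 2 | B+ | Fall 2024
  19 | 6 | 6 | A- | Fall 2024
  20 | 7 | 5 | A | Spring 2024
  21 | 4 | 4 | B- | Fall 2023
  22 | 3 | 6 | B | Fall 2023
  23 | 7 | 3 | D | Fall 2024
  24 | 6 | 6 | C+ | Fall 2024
SELECT DISTINCT department FROM courses ORDER BY department

Execution result:
department
Humanities
Math
Science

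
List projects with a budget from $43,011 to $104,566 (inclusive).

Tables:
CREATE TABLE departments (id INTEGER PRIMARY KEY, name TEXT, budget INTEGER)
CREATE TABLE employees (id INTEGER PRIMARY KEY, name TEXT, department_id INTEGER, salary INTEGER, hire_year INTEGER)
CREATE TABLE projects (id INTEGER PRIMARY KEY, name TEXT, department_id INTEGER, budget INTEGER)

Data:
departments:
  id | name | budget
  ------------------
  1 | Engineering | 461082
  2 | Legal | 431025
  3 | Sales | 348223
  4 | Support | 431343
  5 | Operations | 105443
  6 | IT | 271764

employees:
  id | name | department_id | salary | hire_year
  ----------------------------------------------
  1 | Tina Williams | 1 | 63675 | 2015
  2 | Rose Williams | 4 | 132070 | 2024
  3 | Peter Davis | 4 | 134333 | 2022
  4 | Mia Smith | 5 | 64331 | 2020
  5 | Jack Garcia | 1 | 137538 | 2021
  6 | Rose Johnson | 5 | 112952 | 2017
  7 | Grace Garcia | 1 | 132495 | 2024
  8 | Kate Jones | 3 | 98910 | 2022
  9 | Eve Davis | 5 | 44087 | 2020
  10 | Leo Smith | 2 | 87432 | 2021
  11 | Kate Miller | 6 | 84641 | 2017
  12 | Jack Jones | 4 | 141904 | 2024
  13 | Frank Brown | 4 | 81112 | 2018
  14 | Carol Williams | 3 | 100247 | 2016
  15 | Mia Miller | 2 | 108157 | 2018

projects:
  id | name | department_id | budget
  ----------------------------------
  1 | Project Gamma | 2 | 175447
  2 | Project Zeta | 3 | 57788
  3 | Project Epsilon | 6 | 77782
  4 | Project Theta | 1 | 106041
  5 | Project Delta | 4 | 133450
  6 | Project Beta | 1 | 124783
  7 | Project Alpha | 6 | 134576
SELECT name, budget FROM projects WHERE budget BETWEEN 43011 AND 104566

Execution result:
name | budget
Project Zeta | 57788
Project Epsilon | 77782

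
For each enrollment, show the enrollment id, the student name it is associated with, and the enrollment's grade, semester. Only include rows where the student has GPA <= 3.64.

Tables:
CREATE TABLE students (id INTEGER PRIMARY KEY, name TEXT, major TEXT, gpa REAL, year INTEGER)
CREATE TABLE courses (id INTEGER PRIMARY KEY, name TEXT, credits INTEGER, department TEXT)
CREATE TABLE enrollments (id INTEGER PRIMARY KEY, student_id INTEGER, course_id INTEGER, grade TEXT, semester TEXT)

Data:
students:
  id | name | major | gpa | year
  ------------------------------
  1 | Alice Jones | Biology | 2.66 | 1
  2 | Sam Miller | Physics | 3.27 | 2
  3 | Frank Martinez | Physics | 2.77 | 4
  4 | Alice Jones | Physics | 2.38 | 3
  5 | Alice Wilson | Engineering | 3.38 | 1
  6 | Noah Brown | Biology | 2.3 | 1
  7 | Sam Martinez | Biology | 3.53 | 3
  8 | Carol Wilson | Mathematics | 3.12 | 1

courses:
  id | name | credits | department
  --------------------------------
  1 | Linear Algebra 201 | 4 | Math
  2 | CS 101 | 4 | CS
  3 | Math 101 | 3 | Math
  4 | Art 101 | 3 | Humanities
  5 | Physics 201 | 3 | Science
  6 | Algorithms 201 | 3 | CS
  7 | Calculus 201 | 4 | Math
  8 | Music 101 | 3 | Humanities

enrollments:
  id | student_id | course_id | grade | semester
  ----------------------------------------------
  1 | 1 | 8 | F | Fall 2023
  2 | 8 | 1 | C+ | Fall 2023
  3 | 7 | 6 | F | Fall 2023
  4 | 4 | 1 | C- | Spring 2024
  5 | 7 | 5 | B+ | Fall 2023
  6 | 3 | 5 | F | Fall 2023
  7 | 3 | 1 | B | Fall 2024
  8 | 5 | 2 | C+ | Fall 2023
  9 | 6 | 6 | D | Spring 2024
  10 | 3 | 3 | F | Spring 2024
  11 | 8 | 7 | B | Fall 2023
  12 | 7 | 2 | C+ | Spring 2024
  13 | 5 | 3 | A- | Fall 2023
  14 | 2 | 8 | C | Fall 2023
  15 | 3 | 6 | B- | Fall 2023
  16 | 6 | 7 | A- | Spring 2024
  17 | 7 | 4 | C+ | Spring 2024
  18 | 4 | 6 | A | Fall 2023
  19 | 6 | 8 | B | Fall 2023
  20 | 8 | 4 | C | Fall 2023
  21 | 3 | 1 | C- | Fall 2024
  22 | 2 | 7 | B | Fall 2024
SELECT c.id, p.name AS student, c.grade, c.semester FROM enrollments c JOIN students p ON c.student_id = p.id WHERE p.gpa <= 3.64

Execution result:
id | student | grade | semester
1 | Alice Jones | F | Fall 2023
2 | Carol Wilson | C+ | Fall 2023
3 | Sam Martinez | F | Fall 2023
4 | Alice Jones | C- | Spring 2024
5 | Sam Martinez | B+ | Fall 2023
6 | Frank Martinez | F | Fall 2023
7 | Frank Martinez | B | Fall 2024
8 | Alice Wilson | C+ | Fall 2023
9 | Noah Brown | D | Spring 2024
10 | Frank Martinez | F | Spring 2024
11 | Carol Wilson | B | Fall 2023
12 | Sam Martinez | C+ | Spring 2024
13 | Alice Wilson | A- | Fall 2023
14 | Sam Miller | C | Fall 2023
15 | Frank Martinez | B- | Fall 2023
16 | Noah Brown | A- | Spring 2024
17 | Sam Martinez | C+ | Spring 2024
18 | Alice Jones | A | Fall 2023
19 | Noah Brown | B | Fall 2023
20 | Carol Wilson | C | Fall 2023
21 | Frank Martinez | C- | Fall 2024
22 | Sam Miller | B | Fall 2024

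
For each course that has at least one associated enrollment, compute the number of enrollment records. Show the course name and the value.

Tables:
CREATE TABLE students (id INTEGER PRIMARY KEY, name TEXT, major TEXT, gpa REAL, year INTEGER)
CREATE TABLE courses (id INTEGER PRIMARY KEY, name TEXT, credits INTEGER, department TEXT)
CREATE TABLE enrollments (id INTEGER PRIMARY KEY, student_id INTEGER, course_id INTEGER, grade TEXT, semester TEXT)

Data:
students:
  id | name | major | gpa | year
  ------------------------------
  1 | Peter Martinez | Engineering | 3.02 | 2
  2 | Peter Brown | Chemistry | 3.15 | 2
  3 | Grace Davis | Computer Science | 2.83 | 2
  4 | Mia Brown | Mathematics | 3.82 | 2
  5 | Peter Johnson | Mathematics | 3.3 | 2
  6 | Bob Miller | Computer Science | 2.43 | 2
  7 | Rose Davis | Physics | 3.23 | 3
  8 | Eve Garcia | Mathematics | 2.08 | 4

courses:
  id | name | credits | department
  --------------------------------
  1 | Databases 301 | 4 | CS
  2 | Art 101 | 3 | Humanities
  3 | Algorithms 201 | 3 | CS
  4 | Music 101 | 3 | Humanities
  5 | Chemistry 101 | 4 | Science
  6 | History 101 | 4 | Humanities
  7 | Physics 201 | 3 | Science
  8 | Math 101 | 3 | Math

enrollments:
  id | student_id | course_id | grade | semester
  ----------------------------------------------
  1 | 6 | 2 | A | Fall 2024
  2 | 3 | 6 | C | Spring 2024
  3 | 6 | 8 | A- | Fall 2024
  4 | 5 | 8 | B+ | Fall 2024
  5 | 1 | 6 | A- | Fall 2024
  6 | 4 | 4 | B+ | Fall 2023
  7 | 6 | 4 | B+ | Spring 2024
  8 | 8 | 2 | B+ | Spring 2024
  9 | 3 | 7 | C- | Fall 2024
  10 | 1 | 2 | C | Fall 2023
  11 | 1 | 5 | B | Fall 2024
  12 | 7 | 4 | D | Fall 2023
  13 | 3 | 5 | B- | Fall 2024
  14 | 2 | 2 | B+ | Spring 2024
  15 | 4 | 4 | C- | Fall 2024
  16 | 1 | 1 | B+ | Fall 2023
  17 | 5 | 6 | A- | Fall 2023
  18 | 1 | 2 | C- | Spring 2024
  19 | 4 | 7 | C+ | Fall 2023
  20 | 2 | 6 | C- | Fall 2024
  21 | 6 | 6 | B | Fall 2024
SELECT p.name, COUNT(*) AS n FROM enrollments c JOIN courses p ON c.course_id = p.id GROUP BY p.id, p.name

Execution result:
name | n
Databases 301 | 1
Art 101 | 5
Music 101 | 4
Chemistry 101 | 2
History 101 | 5
Physics 201 | 2
Math 101 | 2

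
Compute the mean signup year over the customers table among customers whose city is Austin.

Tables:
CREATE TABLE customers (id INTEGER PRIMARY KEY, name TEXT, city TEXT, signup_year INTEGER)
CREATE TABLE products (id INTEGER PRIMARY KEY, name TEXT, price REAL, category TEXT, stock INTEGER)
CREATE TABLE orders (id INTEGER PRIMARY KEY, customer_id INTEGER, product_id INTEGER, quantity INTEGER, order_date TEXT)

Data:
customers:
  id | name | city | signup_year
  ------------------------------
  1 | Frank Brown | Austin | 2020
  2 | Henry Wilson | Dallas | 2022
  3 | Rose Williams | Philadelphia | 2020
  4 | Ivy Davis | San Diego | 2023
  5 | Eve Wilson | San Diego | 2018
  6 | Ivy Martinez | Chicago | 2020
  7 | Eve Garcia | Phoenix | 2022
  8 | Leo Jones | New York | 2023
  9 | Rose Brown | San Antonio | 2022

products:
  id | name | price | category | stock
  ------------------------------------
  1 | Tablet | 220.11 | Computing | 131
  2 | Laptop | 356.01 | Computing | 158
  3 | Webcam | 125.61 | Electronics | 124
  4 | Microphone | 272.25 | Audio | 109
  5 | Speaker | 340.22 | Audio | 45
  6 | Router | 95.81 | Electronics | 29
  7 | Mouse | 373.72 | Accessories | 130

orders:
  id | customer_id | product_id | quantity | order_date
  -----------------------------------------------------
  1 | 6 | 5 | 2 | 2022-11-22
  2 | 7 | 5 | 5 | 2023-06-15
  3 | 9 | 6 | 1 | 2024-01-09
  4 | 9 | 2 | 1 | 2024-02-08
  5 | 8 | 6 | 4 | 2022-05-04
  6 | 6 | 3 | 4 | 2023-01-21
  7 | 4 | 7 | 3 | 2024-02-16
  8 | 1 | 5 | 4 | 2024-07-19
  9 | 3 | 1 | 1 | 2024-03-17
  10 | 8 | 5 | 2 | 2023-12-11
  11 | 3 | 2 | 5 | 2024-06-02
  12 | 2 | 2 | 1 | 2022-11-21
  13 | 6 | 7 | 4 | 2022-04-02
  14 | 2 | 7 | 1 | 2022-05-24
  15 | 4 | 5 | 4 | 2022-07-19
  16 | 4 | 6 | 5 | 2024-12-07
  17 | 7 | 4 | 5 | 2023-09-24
SELECT AVG(signup_year) FROM customers WHERE city = 'Austin'

Execution result:
2020.00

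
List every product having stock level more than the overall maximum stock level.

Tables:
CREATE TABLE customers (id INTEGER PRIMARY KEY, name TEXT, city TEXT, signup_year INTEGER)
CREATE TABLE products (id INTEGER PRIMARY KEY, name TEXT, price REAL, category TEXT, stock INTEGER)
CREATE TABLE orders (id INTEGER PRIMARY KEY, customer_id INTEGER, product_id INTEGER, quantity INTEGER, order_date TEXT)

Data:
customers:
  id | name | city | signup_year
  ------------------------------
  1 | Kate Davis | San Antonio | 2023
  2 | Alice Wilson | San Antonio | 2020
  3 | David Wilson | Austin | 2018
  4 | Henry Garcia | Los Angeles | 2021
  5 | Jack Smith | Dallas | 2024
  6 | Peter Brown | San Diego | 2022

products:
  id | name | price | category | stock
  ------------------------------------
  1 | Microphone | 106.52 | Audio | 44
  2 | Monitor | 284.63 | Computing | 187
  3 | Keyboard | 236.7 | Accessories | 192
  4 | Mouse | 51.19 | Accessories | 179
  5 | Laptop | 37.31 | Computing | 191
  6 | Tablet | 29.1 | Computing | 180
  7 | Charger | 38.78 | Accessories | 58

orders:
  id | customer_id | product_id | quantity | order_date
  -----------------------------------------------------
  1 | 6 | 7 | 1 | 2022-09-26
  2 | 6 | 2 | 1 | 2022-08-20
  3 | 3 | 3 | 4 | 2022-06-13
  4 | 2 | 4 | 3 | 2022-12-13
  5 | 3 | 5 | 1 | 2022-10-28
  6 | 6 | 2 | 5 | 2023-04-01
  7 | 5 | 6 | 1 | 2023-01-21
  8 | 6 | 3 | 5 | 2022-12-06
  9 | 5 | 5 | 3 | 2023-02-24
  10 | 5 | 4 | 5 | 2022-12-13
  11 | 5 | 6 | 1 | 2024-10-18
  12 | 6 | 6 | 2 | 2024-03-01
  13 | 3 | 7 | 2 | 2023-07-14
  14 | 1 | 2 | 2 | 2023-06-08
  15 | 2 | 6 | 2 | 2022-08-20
SELECT name, stock FROM products WHERE stock > (SELECT MAX(stock) FROM products)

Execution result:
(no rows)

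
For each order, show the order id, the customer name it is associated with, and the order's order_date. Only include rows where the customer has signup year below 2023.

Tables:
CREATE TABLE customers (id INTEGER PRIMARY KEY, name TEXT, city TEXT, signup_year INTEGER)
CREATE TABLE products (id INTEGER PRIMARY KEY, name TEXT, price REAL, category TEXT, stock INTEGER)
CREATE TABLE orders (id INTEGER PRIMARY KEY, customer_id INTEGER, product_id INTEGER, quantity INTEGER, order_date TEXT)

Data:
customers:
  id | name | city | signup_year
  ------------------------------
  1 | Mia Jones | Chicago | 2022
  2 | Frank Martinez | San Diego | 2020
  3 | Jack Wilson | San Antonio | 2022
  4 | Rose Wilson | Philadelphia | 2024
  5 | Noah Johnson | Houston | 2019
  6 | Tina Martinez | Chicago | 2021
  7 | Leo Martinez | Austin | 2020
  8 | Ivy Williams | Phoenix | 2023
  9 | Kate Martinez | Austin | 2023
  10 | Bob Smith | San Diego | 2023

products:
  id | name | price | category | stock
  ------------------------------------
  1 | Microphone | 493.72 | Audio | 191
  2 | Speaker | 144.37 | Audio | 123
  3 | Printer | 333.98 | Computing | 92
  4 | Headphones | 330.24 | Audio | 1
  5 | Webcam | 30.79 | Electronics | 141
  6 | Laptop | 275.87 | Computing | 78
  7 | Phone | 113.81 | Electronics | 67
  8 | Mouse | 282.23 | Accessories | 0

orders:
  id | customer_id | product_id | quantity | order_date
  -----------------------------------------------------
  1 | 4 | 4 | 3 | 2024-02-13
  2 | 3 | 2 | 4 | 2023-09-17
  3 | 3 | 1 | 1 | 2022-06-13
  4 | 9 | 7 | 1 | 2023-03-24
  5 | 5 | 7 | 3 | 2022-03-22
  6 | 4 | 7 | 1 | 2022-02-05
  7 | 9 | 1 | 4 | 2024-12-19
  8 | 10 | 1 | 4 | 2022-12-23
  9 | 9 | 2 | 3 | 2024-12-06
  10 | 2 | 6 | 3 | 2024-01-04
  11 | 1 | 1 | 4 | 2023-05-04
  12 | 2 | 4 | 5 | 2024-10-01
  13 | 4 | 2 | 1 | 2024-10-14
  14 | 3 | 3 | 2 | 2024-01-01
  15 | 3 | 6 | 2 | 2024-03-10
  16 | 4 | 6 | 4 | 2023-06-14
SELECT c.id, p.name AS customer, c.order_date FROM orders c JOIN customers p ON c.customer_id = p.id WHERE p.signup_year < 2023

Execution result:
id | customer | order_date
2 | Jack Wilson | 2023-09-17
3 | Jack Wilson | 2022-06-13
5 | Noah Johnson | 2022-03-22
10 | Frank Martinez | 2024-01-04
11 | Mia Jones | 2023-05-04
12 | Frank Martinez | 2024-10-01
14 | Jack Wilson | 2024-01-01
15 | Jack Wilson | 2024-03-10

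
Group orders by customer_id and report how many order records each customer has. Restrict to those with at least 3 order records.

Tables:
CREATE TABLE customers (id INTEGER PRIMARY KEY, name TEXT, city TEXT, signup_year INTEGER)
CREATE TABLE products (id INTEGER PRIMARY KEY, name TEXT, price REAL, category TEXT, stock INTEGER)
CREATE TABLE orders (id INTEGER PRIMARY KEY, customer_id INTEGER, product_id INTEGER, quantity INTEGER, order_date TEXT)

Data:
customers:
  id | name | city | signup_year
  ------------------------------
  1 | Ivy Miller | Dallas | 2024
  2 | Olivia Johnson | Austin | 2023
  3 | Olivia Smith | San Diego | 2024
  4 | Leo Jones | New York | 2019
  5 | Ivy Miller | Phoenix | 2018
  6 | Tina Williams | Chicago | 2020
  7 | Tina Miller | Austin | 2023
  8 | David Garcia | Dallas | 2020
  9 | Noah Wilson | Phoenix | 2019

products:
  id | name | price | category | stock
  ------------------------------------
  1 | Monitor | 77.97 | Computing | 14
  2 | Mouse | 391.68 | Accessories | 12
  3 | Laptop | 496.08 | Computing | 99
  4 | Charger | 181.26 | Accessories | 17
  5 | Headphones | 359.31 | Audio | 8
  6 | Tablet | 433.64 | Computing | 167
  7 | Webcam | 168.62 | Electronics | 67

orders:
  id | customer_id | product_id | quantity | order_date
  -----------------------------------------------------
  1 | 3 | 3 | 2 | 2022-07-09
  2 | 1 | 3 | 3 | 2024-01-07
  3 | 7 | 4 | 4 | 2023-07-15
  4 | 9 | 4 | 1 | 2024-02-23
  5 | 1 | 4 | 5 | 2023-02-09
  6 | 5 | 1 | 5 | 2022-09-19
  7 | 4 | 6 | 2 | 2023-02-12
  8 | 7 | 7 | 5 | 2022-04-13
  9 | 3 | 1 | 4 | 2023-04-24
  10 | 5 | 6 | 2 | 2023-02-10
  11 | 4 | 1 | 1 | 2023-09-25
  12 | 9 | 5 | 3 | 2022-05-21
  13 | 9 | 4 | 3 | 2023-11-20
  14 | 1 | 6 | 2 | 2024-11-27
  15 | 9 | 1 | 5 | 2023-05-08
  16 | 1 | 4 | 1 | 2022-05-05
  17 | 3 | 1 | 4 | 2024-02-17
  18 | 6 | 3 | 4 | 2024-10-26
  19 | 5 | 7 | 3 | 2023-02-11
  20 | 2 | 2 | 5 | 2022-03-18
SELECT customer_id, COUNT(*) AS order_count FROM orders GROUP BY customer_id HAVING COUNT(*) >= 3

Execution result:
customer_id | order_count
1 | 4
3 | 3
5 | 3
9 | 4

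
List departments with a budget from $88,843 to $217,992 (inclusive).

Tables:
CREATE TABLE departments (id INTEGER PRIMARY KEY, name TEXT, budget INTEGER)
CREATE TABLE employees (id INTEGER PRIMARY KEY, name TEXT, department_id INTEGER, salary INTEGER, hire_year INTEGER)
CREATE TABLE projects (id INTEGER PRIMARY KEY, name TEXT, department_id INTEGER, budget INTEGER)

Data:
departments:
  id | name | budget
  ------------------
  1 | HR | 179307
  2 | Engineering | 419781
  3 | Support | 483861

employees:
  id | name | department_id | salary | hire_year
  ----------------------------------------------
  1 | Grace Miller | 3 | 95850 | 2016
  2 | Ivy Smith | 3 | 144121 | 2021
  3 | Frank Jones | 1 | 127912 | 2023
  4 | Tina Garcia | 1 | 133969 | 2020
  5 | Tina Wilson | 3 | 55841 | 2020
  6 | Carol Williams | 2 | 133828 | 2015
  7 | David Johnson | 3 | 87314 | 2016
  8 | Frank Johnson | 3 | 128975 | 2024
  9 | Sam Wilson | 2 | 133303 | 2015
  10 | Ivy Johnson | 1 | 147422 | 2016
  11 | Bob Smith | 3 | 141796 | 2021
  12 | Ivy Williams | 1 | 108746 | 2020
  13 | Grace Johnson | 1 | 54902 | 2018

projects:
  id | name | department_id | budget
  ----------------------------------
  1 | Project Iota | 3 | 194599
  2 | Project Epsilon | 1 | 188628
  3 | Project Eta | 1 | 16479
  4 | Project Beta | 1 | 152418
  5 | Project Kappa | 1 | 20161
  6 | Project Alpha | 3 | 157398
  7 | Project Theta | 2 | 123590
SELECT name, budget FROM departments WHERE budget BETWEEN 88843 AND 217992

Execution result:
name | budget
HR | 179307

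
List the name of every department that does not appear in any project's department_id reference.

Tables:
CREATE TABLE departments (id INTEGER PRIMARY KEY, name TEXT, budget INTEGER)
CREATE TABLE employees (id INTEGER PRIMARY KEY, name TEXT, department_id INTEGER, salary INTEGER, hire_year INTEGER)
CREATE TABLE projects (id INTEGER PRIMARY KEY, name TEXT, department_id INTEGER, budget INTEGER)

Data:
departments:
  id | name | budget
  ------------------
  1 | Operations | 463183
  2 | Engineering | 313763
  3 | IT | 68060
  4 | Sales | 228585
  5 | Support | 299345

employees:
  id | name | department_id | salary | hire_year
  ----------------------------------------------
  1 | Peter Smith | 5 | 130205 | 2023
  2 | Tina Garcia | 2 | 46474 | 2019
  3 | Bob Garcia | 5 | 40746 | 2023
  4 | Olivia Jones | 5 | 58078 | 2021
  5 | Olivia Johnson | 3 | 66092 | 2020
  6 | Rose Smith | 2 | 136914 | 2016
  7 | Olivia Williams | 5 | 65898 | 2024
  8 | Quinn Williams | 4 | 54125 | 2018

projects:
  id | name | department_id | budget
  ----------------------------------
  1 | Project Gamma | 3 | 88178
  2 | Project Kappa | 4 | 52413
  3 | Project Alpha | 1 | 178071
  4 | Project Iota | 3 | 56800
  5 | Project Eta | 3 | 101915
SELECT p.name FROM departments p LEFT JOIN projects c ON c.department_id = p.id WHERE c.id IS NULL

Execution result:
name
Engineering
Support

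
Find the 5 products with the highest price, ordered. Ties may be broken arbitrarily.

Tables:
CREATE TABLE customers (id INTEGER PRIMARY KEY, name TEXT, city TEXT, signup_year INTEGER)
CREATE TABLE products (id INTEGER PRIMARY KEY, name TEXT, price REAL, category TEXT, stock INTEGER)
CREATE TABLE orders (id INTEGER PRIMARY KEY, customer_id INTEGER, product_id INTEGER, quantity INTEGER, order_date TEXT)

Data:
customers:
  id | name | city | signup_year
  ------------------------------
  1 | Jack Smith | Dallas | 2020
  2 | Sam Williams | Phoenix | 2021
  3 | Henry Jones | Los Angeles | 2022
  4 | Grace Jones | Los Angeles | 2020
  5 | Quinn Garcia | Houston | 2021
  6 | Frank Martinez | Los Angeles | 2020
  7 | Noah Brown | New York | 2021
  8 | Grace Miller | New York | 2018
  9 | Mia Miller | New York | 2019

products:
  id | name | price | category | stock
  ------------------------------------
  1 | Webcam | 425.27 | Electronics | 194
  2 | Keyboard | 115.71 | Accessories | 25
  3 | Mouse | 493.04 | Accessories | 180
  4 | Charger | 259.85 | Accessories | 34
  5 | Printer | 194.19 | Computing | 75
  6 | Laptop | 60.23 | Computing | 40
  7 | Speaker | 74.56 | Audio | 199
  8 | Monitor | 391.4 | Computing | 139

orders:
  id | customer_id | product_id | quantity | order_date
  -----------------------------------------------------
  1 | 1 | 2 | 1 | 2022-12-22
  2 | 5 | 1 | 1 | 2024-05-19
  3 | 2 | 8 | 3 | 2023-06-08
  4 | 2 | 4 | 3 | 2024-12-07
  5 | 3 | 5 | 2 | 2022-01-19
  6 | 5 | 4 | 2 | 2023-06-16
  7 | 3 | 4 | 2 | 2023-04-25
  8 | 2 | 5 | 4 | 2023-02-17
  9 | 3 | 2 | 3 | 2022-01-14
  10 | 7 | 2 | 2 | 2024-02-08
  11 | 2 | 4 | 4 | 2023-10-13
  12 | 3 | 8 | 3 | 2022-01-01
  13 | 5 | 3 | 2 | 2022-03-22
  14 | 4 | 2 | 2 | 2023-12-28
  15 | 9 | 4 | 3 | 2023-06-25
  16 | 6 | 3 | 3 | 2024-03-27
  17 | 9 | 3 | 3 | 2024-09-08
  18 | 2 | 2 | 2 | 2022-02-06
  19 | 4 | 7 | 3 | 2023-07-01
SELECT name, price FROM products ORDER BY price DESC LIMIT 5

Execution result:
name | price
Mouse | 493.04
Webcam | 425.27
Monitor | 391.40
Charger | 259.85
Printer | 194.19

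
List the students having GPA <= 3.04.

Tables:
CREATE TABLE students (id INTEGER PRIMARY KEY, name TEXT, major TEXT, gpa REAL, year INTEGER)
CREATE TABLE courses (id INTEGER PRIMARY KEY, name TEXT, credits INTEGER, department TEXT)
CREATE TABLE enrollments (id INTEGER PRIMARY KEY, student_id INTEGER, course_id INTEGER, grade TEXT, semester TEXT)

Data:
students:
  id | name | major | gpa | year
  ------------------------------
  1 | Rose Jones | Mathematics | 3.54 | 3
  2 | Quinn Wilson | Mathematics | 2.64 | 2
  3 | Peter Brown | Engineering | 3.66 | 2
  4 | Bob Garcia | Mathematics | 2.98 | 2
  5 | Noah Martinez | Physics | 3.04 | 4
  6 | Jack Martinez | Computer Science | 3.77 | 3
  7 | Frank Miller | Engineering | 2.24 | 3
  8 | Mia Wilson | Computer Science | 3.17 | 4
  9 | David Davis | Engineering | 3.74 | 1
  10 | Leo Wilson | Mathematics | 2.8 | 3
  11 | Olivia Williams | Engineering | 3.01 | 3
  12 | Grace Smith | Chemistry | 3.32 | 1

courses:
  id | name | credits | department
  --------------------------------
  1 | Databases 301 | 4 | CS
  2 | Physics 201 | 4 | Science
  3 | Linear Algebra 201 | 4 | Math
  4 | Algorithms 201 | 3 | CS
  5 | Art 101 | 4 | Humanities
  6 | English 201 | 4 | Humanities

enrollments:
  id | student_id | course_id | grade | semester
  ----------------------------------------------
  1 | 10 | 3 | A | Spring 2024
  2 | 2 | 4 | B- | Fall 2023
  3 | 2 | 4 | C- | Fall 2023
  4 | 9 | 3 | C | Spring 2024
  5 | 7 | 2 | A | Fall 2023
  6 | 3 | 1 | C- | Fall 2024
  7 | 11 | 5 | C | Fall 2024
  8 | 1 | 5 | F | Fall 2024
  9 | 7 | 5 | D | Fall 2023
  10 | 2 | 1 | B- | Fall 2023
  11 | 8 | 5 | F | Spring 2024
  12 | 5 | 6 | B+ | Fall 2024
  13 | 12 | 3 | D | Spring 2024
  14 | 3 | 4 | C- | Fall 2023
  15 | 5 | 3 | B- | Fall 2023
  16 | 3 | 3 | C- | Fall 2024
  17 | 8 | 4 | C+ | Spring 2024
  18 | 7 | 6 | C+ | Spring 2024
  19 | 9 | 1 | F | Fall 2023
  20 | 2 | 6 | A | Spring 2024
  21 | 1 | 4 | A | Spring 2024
SELECT name, gpa FROM students WHERE gpa <= 3.04

Execution result:
name | gpa
Quinn Wilson | 2.64
Bob Garcia | 2.98
Noah Martinez | 3.04
Frank Miller | 2.24
Leo Wilson | 2.80
Olivia Williams | 3.01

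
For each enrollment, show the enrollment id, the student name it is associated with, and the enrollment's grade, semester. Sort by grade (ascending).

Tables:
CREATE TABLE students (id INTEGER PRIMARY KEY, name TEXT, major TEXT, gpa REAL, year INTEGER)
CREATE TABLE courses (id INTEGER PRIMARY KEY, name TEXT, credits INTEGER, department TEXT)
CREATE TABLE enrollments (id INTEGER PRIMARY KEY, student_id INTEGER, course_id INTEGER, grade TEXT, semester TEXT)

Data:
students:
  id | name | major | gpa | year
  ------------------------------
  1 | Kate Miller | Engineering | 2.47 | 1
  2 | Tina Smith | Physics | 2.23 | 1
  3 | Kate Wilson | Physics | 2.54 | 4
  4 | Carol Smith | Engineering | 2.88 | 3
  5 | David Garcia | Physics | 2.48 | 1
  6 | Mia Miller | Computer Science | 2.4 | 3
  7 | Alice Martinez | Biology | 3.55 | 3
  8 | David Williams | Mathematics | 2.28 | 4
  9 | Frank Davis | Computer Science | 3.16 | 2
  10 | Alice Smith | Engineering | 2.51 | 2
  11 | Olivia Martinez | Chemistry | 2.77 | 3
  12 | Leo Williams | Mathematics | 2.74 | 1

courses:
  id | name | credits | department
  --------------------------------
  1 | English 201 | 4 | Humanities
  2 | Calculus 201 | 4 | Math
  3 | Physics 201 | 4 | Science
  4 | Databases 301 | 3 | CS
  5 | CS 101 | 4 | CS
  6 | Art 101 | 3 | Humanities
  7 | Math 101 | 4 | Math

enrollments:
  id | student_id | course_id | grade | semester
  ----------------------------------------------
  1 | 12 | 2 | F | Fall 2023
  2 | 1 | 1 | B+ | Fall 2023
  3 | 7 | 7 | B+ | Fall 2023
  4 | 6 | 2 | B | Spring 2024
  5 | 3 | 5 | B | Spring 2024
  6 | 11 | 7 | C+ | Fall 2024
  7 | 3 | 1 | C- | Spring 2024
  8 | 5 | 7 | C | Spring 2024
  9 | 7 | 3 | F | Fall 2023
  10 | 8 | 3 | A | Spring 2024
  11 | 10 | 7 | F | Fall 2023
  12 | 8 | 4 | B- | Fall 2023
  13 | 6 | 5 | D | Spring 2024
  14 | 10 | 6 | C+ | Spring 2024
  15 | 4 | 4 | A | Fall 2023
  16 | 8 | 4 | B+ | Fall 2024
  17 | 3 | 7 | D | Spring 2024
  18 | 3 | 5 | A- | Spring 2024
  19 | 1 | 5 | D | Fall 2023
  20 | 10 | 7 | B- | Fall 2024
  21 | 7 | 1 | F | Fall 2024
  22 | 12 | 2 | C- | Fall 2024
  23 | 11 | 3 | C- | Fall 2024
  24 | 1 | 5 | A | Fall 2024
SELECT c.id, p.name AS student, c.grade, c.semester FROM enrollments c JOIN students p ON c.student_id = p.id ORDER BY c.grade ASC

Execution result:
id | student | grade | semester
10 | David Williams | A | Spring 2024
15 | Carol Smith | A | Fall 2023
24 | Kate Miller | A | Fall 2024
18 | Kate Wilson | A- | Spring 2024
4 | Mia Miller | B | Spring 2024
5 | Kate Wilson | B | Spring 2024
2 | Kate Miller | B+ | Fall 2023
3 | Alice Martinez | B+ | Fall 2023
16 | David Williams | B+ | Fall 2024
12 | David Williams | B- | Fall 2023
20 | Alice Smith | B- | Fall 2024
8 | David Garcia | C | Spring 2024
6 | Olivia Martinez | C+ | Fall 2024
14 | Alice Smith | C+ | Spring 2024
7 | Kate Wilson | C- | Spring 2024
22 | Leo Williams | C- | Fall 2024
23 | Olivia Martinez | C- | Fall 2024
13 | Mia Miller | D | Spring 2024
17 | Kate Wilson | D | Spring 2024
19 | Kate Miller | D | Fall 2023
1 | Leo Williams | F | Fall 2023
9 | Alice Martinez | F | Fall 2023
11 | Alice Smith | F | Fall 2023
21 | Alice Martinez | F | Fall 2024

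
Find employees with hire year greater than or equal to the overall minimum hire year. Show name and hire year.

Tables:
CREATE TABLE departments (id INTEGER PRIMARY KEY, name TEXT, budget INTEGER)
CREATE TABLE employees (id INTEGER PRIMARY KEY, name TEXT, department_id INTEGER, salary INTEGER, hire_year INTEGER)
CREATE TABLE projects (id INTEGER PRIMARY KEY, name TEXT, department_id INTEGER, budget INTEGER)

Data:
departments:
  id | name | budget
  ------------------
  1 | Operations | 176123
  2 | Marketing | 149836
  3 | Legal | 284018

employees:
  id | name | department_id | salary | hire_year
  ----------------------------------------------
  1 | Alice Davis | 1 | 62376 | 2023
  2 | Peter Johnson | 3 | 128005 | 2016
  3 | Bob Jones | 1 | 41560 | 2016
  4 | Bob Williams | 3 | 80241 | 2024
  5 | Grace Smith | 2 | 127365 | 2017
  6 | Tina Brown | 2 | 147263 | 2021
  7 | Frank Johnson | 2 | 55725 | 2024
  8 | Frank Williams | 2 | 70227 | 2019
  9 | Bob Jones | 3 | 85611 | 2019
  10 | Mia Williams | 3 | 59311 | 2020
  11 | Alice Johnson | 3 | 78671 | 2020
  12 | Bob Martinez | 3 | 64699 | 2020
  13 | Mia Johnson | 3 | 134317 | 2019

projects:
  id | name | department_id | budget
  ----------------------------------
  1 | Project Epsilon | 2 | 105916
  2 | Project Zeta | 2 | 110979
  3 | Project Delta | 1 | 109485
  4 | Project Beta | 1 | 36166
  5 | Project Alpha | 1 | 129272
SELECT name, hire_year FROM employees WHERE hire_year >= (SELECT MIN(hire_year) FROM employees)

Execution result:
name | hire_year
Alice Davis | 2023
Peter Johnson | 2016
Bob Jones | 2016
Bob Williams | 2024
Grace Smith | 2017
Tina Brown | 2021
Frank Johnson | 2024
Frank Williams | 2019
Bob Jones | 2019
Mia Williams | 2020
Alice Johnson | 2020
Bob Martinez | 2020
Mia Johnson | 2019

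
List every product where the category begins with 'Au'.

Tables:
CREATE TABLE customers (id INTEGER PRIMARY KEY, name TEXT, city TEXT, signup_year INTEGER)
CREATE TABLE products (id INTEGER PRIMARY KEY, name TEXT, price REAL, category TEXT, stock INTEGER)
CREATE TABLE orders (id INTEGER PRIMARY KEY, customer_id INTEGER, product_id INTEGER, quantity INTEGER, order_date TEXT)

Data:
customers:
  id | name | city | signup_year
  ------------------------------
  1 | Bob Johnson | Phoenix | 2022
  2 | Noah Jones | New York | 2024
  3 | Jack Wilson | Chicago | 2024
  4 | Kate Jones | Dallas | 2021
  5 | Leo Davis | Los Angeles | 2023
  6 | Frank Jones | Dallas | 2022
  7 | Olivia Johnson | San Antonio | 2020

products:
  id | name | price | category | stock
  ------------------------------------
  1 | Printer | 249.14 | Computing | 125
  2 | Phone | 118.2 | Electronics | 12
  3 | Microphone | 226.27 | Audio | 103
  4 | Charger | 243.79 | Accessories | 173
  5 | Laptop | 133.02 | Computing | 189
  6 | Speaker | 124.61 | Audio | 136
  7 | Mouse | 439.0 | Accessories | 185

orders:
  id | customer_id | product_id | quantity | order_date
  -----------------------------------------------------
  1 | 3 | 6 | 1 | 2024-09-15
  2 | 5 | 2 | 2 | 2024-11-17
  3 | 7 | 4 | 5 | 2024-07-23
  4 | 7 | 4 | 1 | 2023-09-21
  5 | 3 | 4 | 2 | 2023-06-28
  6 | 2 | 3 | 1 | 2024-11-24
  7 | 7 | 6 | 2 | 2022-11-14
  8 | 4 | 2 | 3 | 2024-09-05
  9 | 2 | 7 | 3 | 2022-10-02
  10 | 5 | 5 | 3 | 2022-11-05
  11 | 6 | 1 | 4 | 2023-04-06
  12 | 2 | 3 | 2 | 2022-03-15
SELECT name, category FROM products WHERE category LIKE 'Au%'

Execution result:
name | category
Microphone | Audio
Speaker | Audio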